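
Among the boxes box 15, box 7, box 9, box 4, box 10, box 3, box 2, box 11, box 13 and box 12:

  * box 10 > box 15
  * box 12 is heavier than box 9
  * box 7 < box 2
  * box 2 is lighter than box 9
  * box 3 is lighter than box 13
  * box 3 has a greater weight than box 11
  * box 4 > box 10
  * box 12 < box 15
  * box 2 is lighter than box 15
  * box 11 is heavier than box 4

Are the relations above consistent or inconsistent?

consistent

Every relation is compatible with box 7 < box 2 < box 9 < box 12 < box 15 < box 10 < box 4 < box 11 < box 3 < box 13; the set is consistent.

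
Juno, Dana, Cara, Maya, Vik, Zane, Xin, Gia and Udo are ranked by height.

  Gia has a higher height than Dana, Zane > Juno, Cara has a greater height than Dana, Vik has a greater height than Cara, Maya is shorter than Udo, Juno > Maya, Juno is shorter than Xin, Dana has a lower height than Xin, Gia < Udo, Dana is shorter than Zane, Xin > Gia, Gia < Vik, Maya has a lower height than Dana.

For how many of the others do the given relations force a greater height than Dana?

Directly above Dana: Zane, Gia, Cara, Xin.
One step further: Vik, Udo (6 so far).
No other element is forced above Dana by the given relations, so the count is 6.

6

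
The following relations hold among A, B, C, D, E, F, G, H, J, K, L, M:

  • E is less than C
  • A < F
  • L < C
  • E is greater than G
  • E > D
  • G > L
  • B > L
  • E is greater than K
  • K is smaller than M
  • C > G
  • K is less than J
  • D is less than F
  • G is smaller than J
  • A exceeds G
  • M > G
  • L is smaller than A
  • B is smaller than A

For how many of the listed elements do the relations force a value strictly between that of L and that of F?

3

The relations place L below F. An element lies strictly between them when it is forced above L and also forced below F.
Above L: {G, E, B, J, A, C, M}. Below F: {D, G, B, A}.
Intersection: {G, B, A} — 3.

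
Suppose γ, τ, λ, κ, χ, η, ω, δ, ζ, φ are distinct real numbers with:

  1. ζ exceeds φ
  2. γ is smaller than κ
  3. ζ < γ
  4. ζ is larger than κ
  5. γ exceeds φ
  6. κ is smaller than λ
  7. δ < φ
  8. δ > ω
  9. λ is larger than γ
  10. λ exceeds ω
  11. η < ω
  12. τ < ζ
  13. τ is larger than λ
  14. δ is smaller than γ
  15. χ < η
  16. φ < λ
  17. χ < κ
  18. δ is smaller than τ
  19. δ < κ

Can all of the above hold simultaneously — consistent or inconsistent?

We have ζ < γ stated directly, yet also γ < κ < λ < τ < ζ by chaining the others — so γ < ζ. Contradiction.

inconsistent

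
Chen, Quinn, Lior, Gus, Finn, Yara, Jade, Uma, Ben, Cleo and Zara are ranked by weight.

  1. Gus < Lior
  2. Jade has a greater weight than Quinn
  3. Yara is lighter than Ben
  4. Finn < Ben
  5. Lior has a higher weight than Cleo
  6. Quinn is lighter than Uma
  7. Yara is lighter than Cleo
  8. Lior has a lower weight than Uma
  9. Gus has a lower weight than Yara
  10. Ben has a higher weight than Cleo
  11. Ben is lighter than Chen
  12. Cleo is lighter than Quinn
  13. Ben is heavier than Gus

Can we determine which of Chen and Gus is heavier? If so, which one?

Chen

Gus < Yara and Yara < Cleo give Gus < Cleo.
With Cleo < Ben: Gus < Yara < Cleo < Ben.
With Ben < Chen: Gus < Yara < Cleo < Ben < Chen.
So Chen is heavier.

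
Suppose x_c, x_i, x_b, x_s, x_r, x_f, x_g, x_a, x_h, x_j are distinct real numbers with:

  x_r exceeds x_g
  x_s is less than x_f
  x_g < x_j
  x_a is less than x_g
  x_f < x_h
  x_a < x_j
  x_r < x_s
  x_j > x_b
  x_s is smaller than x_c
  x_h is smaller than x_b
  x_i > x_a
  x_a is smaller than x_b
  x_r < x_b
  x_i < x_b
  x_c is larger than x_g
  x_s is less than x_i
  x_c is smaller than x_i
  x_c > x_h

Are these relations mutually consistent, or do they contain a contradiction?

consistent

Every relation is compatible with x_a < x_g < x_r < x_s < x_f < x_h < x_c < x_i < x_b < x_j; the set is consistent.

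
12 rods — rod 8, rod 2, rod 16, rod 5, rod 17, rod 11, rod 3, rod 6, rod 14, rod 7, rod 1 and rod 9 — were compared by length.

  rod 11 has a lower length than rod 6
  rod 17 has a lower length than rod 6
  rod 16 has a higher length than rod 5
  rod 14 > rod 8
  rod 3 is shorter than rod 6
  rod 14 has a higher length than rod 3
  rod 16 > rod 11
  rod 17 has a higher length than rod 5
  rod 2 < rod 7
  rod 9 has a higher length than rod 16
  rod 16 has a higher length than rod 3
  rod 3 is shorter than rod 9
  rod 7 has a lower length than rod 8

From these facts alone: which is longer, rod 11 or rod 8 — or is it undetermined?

Following every chain through rod 11: above rod 11 we get rod 16, rod 6, rod 9.
rod 8 is not reached, and no chain runs the other way from rod 8 to rod 11.
So the given relations leave the order of rod 11 and rod 8 undetermined.

undetermined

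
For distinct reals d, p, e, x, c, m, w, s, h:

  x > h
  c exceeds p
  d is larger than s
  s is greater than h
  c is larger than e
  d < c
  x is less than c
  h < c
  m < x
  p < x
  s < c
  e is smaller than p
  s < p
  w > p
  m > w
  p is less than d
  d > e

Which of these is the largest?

c

h is not greatest since h < x; e is not greatest since e < c; s is not greatest since s < d; p is not greatest since p < c; d is not greatest since d < c; w is not greatest since w < m; m is not greatest since m < x; x is not greatest since x < c.
Only c has nothing above it, so c is the largest.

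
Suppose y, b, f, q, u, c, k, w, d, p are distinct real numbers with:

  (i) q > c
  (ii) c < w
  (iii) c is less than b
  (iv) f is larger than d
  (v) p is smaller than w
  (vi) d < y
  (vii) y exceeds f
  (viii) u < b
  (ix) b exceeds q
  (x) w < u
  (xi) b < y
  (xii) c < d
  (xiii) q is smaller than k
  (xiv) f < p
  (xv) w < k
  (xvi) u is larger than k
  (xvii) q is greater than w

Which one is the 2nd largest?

The consecutive relations fix a unique order: c < d < f < p < w < q < k < u < b < y.
Counting 2 from the largest end gives b.

b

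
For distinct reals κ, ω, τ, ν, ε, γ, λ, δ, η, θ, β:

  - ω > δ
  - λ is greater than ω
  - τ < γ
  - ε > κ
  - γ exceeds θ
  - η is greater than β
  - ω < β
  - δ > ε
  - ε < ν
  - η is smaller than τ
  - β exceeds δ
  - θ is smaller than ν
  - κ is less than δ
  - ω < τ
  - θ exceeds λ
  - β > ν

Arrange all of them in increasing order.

κ < ε < δ < ω < λ < θ < ν < β < η < τ < γ

Nothing is placed below κ, so it is least; from there κ < ε; ε < δ; δ < ω; ω < λ; λ < θ; θ < ν; ν < β; β < η; η < τ; τ < γ, each given directly.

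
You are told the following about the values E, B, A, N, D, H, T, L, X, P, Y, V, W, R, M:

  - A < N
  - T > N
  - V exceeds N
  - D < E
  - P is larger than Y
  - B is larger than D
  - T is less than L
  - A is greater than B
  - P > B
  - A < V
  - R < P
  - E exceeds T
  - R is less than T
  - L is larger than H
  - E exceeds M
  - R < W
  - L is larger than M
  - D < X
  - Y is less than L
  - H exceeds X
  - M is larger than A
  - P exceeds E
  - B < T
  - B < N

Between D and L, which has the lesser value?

Link the given pairs in sequence: D < B; B < A; A < N; N < T; T < L.
Chaining these gives D < B < A < N < T < L.
So D < L; D is the smaller of the two.

D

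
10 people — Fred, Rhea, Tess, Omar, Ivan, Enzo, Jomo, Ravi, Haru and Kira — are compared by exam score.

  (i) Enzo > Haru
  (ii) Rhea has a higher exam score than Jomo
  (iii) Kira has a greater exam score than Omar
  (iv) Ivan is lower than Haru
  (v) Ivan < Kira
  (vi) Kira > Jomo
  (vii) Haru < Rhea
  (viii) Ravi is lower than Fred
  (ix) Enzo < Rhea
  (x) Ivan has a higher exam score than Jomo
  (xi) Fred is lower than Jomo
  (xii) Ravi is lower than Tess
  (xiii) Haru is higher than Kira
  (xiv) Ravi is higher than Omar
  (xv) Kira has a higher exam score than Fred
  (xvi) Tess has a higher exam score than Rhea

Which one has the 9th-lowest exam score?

Piecing the relations together gives one ordering: Omar < Ravi < Fred < Jomo < Ivan < Kira < Haru < Enzo < Rhea < Tess.
Counting 9 from the smallest end gives Rhea.

Rhea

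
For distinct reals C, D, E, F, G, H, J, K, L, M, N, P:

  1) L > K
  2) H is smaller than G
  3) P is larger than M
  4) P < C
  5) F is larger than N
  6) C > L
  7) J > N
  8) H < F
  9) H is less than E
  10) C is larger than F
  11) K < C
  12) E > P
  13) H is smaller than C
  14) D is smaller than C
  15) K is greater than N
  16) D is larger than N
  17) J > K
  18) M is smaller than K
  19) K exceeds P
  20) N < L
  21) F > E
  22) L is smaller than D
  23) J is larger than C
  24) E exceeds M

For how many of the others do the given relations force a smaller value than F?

5

From F the given relations immediately reach N, H, E.
From those, M, P — 5 in total.
No other element is forced below F by the given relations, so the count is 5.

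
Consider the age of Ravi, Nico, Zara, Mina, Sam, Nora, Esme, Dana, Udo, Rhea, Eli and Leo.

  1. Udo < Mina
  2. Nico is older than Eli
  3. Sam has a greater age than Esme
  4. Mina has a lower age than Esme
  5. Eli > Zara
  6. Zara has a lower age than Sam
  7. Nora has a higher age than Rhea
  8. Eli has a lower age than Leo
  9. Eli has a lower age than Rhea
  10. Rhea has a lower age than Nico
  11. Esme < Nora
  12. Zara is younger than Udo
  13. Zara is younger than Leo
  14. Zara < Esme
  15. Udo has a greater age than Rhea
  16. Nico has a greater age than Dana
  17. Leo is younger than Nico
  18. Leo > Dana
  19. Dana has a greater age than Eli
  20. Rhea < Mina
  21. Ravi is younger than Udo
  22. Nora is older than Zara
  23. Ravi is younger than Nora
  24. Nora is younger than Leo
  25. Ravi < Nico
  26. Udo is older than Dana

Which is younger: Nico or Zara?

Zara

The relevant relations are Zara < Eli; Eli < Dana; Dana < Udo; Udo < Mina; Mina < Esme; Esme < Nora; Nora < Leo; Leo < Nico.
Chaining these gives Zara < Eli < Dana < Udo < Mina < Esme < Nora < Leo < Nico.
So Zara < Nico; Zara is the younger of the two.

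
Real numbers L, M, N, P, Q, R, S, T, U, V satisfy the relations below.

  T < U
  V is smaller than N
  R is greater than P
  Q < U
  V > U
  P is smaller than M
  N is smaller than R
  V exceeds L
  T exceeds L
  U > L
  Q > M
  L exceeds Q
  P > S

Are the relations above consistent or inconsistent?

consistent

The single ordering S < P < M < Q < L < T < U < V < N < R satisfies every listed relation, so no contradiction arises.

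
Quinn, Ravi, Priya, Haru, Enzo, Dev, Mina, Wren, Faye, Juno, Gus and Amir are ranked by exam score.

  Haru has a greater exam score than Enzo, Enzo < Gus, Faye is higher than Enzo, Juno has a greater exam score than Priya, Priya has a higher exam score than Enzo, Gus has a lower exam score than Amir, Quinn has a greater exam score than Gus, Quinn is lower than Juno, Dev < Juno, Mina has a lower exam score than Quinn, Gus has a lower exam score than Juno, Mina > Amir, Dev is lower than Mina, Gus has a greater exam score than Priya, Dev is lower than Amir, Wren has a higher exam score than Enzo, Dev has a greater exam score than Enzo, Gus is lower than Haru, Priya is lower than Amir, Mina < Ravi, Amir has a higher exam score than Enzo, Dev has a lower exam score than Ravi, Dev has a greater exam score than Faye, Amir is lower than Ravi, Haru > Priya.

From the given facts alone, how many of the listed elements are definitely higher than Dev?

5

From Dev the given relations immediately reach Amir, Mina, Ravi, Juno.
From those, Quinn — 5 in total.
Nothing else is reachable above Dev; 5 in all.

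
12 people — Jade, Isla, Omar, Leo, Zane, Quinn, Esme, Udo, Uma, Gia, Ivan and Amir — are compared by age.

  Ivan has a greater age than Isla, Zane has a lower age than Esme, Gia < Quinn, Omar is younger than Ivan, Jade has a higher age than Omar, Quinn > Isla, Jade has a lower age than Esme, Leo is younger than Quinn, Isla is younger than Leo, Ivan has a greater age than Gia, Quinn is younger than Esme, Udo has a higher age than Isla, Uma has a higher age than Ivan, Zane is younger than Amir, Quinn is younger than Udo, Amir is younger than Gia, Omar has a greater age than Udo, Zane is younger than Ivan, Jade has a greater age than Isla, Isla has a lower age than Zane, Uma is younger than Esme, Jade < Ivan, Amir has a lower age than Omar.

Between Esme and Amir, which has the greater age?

Esme

Amir < Gia and Gia < Quinn give Amir < Quinn.
With Quinn < Udo: Amir < Gia < Quinn < Udo.
With Udo < Omar: Amir < Gia < Quinn < Udo < Omar.
With Omar < Jade: Amir < Gia < Quinn < Udo < Omar < Jade.
Then Jade < Ivan extends the chain to Ivan.
With Ivan < Uma: Amir < Gia < Quinn < Udo < Omar < Jade < Ivan < Uma.
With Uma < Esme: Amir < Gia < Quinn < Udo < Omar < Jade < Ivan < Uma < Esme.
So Amir < Esme; Esme is the older of the two.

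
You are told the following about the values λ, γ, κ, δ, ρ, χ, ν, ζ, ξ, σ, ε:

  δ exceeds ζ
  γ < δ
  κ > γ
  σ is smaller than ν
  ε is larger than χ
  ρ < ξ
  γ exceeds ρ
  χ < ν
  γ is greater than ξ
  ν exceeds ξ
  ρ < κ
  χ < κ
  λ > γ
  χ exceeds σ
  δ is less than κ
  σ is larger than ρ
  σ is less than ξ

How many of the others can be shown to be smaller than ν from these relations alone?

4

The elements the relations force below ν are ρ, σ, χ, ξ — no chain reaches any other.
That is 4.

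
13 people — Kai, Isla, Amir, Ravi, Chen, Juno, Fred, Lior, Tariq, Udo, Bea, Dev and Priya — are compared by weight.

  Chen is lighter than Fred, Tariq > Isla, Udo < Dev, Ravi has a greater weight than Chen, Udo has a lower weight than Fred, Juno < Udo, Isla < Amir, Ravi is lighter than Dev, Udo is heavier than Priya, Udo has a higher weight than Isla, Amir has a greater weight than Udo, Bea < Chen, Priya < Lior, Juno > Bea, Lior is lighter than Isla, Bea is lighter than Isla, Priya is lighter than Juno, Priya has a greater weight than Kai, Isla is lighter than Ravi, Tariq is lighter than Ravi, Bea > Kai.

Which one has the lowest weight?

Kai

Chaining upward from Kai: directly above it, Priya, Bea; then Lior, Juno, Isla, Chen, Udo; then Tariq, Ravi, Fred, Amir, Dev.
That covers every other element, and nothing is given below Kai, so Kai is the lowest weight.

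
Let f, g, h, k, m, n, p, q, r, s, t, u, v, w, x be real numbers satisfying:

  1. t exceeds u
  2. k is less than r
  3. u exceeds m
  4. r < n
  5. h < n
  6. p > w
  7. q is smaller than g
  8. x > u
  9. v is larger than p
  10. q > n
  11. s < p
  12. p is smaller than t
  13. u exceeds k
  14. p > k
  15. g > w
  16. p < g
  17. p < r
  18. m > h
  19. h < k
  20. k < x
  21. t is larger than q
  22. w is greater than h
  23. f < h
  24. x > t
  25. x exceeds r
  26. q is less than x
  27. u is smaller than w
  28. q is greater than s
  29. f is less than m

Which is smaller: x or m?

m < u and u < w give m < w.
Then w < p extends the chain to p.
With p < r: m < u < w < p < r.
Then r < n extends the chain to n.
With n < q: m < u < w < p < r < n < q.
With q < t: m < u < w < p < r < n < q < t.
With t < x: m < u < w < p < r < n < q < t < x.
So m < x; m is the smaller of the two.

m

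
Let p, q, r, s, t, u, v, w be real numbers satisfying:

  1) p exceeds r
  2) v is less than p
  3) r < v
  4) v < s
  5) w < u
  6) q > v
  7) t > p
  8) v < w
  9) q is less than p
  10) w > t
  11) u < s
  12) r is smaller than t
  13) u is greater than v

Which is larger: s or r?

s

r < v and v < q give r < q.
Then q < p extends the chain to p.
Then p < t extends the chain to t.
Then t < w extends the chain to w.
With w < u: r < v < q < p < t < w < u.
Then u < s extends the chain to s.
So r < s; s is the larger of the two.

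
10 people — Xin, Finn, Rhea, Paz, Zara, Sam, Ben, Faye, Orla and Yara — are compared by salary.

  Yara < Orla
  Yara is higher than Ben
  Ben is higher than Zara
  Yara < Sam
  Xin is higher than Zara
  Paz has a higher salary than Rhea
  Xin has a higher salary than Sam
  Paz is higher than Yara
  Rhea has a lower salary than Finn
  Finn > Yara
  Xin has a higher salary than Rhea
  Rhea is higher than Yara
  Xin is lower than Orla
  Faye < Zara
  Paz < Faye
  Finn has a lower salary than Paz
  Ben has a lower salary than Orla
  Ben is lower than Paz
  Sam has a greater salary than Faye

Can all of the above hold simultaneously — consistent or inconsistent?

Chaining the given relations yields Zara < Ben < Yara < Rhea < Finn < Paz < Faye, so Zara < Faye. But one relation states Faye < Zara. These cannot both hold.

inconsistent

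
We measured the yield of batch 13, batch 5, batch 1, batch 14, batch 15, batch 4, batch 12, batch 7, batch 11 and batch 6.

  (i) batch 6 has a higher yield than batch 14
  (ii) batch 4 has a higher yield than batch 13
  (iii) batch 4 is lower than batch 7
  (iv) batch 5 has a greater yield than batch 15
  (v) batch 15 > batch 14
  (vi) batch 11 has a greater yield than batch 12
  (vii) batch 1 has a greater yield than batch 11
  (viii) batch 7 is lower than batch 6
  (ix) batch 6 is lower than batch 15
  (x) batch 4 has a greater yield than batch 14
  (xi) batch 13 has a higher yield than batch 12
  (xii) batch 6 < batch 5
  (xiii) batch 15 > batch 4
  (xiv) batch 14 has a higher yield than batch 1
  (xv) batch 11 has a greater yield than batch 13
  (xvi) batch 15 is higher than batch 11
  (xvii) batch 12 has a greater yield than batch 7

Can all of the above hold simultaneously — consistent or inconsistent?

We have batch 7 < batch 12 stated directly, yet also batch 12 < batch 13 < batch 11 < batch 1 < batch 14 < batch 4 < batch 7 by chaining the others — so batch 12 < batch 7. Contradiction.

inconsistent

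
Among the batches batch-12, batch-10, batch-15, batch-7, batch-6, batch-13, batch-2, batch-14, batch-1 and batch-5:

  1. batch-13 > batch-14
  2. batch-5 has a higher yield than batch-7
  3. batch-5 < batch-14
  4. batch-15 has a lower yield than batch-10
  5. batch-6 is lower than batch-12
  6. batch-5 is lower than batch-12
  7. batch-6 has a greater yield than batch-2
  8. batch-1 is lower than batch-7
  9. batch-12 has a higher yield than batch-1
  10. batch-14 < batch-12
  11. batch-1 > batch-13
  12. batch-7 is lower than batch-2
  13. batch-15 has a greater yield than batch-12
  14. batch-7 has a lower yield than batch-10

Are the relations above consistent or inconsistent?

inconsistent

We have batch-7 < batch-5 stated directly, yet also batch-5 < batch-14 < batch-13 < batch-1 < batch-7 by chaining the others — so batch-5 < batch-7. Contradiction.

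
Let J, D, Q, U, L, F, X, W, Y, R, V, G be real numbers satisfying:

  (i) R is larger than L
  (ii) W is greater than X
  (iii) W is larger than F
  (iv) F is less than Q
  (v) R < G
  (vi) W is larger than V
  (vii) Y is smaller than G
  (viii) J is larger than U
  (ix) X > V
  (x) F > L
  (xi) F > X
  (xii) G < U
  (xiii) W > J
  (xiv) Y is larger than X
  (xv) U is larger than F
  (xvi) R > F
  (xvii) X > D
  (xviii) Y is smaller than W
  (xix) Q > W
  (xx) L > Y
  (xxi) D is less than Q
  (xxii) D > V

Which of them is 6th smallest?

Chaining the given pairs: V < D < X < Y < L < F < R < G < U < J < W < Q.
Counting 6 from the smallest end gives F.

F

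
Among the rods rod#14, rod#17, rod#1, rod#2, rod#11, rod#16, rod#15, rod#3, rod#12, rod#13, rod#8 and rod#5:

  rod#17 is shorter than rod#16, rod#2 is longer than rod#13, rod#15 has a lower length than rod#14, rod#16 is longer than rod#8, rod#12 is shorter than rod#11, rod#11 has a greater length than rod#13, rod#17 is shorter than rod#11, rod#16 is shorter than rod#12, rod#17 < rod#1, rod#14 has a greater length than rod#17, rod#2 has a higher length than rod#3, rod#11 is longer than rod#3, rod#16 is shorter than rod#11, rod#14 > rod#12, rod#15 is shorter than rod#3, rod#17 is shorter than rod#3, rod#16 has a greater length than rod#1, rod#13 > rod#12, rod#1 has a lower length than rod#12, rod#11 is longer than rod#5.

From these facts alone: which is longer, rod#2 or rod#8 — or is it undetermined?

rod#2

Link the given pairs in sequence: rod#8 < rod#16; rod#16 < rod#12; rod#12 < rod#13; rod#13 < rod#2.
Together: rod#8 < rod#16 < rod#12 < rod#13 < rod#2.
So rod#2 is longer.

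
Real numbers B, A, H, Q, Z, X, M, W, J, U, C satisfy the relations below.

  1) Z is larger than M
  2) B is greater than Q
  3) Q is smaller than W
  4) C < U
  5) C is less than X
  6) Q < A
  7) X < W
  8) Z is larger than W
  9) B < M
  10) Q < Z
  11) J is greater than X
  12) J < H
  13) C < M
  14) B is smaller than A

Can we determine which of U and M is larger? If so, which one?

Following every chain through U: below U we get C.
M is not reached, and no chain runs the other way from M to U.
So the given relations leave the order of U and M undetermined.

undetermined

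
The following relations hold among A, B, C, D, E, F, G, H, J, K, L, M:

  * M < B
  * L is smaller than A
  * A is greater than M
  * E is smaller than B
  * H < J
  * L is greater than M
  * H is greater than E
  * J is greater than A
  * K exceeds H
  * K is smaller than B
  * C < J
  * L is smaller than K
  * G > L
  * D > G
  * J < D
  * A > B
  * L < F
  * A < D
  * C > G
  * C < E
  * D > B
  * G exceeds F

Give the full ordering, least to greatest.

M < L < F < G < C < E < H < K < B < A < J < D

Each adjacent pair is fixed by a given relation: M < L; L < F; F < G; G < C; C < E; E < H; H < K; K < B; B < A; A < J; J < D. Chaining them end to end gives the full order.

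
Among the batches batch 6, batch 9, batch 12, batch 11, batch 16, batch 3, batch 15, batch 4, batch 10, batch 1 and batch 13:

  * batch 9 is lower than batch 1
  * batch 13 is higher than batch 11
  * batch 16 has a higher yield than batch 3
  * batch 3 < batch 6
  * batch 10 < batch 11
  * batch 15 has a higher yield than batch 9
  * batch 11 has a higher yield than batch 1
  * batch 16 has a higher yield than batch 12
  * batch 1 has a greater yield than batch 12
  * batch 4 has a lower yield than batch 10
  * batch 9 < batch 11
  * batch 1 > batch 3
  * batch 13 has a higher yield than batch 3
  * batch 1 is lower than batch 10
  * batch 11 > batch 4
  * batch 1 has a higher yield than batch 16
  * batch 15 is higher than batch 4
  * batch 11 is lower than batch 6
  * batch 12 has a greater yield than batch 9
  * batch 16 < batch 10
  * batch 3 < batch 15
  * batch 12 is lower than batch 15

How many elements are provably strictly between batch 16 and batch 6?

Chaining upward from batch 16 reaches: batch 1, batch 10, batch 11, batch 13.
Chaining downward from batch 6 reaches: batch 3, batch 4, batch 9, batch 12, batch 1, batch 10, batch 11.
Strictly between batch 16 and batch 6 are those in both lists: batch 1, batch 10, batch 11 — 3 elements.

3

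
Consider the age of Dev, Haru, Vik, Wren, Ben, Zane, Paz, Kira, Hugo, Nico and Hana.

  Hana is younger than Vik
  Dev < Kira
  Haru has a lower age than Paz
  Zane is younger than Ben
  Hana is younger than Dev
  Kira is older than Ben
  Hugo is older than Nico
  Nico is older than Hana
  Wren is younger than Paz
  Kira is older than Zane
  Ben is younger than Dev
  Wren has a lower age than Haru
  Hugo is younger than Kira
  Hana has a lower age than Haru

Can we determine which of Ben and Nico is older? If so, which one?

Following every chain through Nico: above Nico we get Hugo, Kira; below Nico we get Hana.
Ben is not reached, and no chain runs the other way from Ben to Nico.
So the given relations leave the order of Nico and Ben undetermined.

undetermined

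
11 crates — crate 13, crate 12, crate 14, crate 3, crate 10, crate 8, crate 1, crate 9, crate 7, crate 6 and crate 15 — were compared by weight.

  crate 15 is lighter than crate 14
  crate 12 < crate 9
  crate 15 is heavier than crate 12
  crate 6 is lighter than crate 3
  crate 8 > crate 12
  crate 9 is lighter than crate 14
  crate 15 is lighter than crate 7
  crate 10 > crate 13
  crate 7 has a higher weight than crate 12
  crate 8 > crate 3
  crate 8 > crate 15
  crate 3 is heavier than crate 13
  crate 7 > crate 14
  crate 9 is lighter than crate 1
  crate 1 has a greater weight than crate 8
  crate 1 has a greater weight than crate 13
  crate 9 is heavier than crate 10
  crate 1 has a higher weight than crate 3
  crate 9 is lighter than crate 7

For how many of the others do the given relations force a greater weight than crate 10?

4

From crate 10 the given relations immediately reach crate 9.
From those, crate 14, crate 1, crate 7 — 4 in total.
No other element is forced above crate 10 by the given relations, so the count is 4.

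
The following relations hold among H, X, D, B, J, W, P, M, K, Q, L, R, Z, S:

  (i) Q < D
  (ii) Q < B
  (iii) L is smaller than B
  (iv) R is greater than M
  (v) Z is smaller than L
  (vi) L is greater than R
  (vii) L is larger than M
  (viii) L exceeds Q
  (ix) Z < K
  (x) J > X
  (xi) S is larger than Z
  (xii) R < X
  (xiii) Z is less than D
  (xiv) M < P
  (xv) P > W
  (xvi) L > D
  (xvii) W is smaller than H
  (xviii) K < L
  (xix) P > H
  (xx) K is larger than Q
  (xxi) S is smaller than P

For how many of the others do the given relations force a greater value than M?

6

Directly above M: P, R, L.
One step further: X, B (5 so far).
One step further: J (6 so far).
Nothing else is reachable above M; 6 in all.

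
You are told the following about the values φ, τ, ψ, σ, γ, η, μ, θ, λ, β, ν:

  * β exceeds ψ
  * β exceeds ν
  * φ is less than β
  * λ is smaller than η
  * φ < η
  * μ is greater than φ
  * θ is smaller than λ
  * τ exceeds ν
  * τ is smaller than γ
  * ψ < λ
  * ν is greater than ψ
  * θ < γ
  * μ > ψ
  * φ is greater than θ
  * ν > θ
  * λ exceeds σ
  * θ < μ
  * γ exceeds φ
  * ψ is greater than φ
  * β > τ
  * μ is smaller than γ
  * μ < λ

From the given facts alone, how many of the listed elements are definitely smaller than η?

The elements the relations force below η are θ, σ, φ, ψ, μ, λ — no chain reaches any other.
That is 6.

6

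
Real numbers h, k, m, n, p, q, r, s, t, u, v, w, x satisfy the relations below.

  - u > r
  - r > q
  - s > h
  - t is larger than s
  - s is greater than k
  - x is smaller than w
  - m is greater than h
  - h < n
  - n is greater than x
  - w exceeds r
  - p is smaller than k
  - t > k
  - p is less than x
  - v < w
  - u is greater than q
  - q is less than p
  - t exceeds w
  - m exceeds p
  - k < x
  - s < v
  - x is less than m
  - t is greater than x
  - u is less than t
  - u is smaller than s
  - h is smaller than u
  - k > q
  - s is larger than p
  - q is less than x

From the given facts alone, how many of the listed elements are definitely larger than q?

11

The elements the relations force above q are r, p, k, x, u, s, n, v, w, t, m — no chain reaches any other.
That is 11.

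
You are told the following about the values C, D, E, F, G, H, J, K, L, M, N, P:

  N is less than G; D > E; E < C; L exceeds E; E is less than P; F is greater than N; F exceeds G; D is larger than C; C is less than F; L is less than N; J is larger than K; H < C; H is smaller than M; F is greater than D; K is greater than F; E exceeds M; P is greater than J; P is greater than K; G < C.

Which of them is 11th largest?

The consecutive relations fix a unique order: H < M < E < L < N < G < C < D < F < K < J < P.
Counting 11 from the largest end gives M.

M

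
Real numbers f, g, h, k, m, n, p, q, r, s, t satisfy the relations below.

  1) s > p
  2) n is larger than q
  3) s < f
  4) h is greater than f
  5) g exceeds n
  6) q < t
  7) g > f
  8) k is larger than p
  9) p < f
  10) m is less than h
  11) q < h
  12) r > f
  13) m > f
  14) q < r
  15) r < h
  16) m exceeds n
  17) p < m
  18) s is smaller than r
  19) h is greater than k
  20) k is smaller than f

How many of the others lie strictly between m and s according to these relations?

1

The relations place s below m. An element lies strictly between them when it is forced above s and also forced below m.
Above s: {f, r, g, h}. Below m: {p, q, k, f, n}.
Intersection: {f} — 1.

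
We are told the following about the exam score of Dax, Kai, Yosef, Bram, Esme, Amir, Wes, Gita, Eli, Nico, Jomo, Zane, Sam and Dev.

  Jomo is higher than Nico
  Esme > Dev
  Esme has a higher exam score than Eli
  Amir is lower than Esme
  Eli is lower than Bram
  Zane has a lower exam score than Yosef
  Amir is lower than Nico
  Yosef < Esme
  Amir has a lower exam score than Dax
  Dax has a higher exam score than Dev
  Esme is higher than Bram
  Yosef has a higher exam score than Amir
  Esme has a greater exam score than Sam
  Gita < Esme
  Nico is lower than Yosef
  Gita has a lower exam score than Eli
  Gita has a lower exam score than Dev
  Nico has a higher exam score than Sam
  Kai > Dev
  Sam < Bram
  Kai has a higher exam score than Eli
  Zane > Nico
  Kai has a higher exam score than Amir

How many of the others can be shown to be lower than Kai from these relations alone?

The elements the relations force below Kai are Gita, Amir, Eli, Dev — no chain reaches any other.
That is 4.

4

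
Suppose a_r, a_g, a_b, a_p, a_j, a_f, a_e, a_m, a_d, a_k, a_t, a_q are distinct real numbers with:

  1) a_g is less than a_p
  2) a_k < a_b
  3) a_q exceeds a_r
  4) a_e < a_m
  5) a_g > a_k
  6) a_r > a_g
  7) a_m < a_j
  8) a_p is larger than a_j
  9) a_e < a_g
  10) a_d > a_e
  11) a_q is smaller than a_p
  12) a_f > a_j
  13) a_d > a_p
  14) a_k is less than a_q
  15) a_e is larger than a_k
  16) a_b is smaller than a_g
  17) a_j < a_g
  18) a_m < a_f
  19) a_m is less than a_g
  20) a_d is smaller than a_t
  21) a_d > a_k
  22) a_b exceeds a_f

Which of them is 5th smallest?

a_f

Piecing the relations together gives one ordering: a_k < a_e < a_m < a_j < a_f < a_b < a_g < a_r < a_q < a_p < a_d < a_t.
Counting 5 from the smallest end gives a_f.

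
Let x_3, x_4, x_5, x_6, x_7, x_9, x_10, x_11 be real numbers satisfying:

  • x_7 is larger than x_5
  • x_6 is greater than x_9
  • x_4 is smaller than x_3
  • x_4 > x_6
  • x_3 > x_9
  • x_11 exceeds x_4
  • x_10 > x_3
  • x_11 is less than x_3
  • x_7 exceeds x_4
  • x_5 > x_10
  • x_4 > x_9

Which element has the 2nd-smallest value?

Piecing the relations together gives one ordering: x_9 < x_6 < x_4 < x_11 < x_3 < x_10 < x_5 < x_7.
Counting 2 from the smallest end gives x_6.

x_6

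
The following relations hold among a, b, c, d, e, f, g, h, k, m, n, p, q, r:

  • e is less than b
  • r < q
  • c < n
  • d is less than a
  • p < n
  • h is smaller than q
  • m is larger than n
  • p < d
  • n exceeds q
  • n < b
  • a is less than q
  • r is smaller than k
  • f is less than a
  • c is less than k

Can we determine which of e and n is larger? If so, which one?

undetermined

Following every chain through e: above e we get b.
n is not reached, and no chain runs the other way from n to e.
So the given relations leave the order of e and n undetermined.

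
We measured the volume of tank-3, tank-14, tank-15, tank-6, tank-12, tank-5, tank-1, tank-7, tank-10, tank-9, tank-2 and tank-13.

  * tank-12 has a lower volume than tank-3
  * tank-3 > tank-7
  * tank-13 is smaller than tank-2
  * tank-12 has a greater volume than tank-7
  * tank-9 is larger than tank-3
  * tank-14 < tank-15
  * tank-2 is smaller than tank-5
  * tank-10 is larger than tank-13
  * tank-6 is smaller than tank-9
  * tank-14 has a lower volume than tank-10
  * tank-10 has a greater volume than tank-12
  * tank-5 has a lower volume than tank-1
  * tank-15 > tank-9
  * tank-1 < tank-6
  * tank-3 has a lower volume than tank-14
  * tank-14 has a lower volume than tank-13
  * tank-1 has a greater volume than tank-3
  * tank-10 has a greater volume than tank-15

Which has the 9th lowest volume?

tank-6

The consecutive relations fix a unique order: tank-7 < tank-12 < tank-3 < tank-14 < tank-13 < tank-2 < tank-5 < tank-1 < tank-6 < tank-9 < tank-15 < tank-10.
The 9th smallest is tank-6.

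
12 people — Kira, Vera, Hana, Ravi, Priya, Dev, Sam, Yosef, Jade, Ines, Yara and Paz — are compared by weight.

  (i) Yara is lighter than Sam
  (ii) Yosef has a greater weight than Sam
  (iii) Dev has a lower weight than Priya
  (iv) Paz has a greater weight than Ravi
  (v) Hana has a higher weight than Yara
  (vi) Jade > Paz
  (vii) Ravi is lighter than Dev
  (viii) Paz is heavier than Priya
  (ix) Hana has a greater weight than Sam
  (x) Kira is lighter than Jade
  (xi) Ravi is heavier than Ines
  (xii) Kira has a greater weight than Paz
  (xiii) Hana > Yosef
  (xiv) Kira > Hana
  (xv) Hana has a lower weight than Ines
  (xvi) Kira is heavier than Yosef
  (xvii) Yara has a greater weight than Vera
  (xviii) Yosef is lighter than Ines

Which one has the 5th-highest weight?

Piecing the relations together gives one ordering: Vera < Yara < Sam < Yosef < Hana < Ines < Ravi < Dev < Priya < Paz < Kira < Jade.
The 5th largest is Dev.

Dev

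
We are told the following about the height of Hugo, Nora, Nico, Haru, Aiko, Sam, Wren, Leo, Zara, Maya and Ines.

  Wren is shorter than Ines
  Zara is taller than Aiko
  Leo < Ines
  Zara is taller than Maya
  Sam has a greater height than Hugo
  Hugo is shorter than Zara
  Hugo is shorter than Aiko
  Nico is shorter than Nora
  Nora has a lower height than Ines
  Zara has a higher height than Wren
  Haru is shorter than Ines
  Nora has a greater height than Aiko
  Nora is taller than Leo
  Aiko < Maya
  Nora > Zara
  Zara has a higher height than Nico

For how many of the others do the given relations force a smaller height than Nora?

Directly below Nora: Nico, Leo, Aiko, Zara.
One step further: Hugo, Maya, Wren (7 so far).
No other element is forced below Nora by the given relations, so the count is 7.

7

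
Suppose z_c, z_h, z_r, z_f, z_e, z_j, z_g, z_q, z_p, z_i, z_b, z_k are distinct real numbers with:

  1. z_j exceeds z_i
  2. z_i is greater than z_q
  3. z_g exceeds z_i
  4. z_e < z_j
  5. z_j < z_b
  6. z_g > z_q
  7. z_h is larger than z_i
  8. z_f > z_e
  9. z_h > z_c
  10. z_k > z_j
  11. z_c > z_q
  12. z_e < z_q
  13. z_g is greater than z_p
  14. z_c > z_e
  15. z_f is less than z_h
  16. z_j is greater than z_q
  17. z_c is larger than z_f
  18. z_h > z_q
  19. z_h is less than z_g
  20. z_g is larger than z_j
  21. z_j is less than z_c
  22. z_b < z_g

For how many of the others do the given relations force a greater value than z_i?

6

From z_i the given relations immediately reach z_j, z_h, z_g.
From those, z_c, z_k, z_b — 6 in total.
Nothing else is reachable above z_i; 6 in all.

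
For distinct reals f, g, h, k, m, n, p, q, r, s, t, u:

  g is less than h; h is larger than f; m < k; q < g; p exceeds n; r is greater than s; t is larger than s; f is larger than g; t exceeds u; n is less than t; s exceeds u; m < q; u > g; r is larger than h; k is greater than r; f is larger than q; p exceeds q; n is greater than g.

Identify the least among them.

q is not least since m < q; g is not least since q < g; u is not least since g < u; n is not least since g < n; f is not least since q < f; s is not least since u < s; h is not least since g < h; t is not least since u < t; p is not least since n < p; r is not least since h < r; k is not least since r < k.
Only m has nothing below it, so m is the least.

m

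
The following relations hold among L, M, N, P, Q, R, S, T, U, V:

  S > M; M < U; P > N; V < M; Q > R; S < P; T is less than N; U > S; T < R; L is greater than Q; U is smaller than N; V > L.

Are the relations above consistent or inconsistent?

The single ordering T < R < Q < L < V < M < S < U < N < P satisfies every listed relation, so no contradiction arises.

consistent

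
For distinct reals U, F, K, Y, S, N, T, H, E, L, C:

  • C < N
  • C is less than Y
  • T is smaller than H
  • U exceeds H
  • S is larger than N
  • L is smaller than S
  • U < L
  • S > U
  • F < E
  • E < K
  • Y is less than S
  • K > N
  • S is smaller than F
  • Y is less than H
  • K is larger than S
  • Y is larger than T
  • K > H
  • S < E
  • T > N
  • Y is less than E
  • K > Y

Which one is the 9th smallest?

Piecing the relations together gives one ordering: C < N < T < Y < H < U < L < S < F < E < K.
The 9th smallest is F.

F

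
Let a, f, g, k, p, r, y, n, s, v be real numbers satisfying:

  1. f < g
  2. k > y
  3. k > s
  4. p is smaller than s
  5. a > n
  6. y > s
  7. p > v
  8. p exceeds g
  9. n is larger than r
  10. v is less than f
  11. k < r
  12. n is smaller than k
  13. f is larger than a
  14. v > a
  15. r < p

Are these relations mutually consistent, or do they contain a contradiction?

Chaining the given relations yields r < n < a < v < f < g < p < s < y < k, so r < k. But one relation states k < r. These cannot both hold.

inconsistent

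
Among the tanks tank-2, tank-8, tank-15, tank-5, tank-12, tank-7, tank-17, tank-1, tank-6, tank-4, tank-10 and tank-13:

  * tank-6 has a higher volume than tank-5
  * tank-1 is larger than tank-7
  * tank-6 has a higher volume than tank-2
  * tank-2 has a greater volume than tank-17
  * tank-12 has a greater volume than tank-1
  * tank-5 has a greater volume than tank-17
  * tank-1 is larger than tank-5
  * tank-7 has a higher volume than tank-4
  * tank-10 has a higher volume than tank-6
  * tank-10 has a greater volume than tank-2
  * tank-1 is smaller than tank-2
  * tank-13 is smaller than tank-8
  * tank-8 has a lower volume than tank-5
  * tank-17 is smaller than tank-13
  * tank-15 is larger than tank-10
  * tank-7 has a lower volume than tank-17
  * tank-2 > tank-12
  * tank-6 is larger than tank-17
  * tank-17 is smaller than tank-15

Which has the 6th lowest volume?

Chaining the given pairs: tank-4 < tank-7 < tank-17 < tank-13 < tank-8 < tank-5 < tank-1 < tank-12 < tank-2 < tank-6 < tank-10 < tank-15.
The 6th smallest is tank-5.

tank-5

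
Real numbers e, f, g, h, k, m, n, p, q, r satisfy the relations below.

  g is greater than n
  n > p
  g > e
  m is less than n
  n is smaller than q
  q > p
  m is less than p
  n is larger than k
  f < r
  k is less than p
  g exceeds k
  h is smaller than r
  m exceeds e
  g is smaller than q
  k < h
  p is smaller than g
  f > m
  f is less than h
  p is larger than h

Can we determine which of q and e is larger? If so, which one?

Following the relations from e: e < m < f < h < p < n < g < q.
So q is larger.

q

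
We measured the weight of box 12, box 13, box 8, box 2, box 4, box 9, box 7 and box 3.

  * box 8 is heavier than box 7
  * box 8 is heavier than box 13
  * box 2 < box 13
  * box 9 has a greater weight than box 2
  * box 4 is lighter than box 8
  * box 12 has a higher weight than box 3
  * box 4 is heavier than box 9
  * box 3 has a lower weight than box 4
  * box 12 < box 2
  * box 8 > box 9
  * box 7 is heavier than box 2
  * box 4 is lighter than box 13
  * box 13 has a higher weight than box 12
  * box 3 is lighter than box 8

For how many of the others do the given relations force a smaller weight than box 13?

5

From box 13 the given relations immediately reach box 12, box 2, box 4.
From those, box 3, box 9 — 5 in total.
No other element is forced below box 13 by the given relations, so the count is 5.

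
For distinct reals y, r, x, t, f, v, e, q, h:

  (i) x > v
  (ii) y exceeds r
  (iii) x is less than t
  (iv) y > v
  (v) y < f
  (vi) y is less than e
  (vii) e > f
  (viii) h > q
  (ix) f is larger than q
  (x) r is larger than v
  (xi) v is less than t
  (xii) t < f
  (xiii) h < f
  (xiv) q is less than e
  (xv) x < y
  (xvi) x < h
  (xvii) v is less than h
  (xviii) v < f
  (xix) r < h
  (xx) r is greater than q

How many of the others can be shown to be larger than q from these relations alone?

5

From q the given relations immediately reach r, h, f, e.
From those, y — 5 in total.
No other element is forced above q by the given relations, so the count is 5.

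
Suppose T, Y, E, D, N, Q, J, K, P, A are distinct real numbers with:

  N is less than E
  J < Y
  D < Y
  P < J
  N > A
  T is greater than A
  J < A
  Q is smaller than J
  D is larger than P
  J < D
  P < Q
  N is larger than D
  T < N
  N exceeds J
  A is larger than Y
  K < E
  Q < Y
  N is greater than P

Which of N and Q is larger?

N

Following the relations from Q: Q < J < D < Y < A < T < N.
So Q < N; N is the larger of the two.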